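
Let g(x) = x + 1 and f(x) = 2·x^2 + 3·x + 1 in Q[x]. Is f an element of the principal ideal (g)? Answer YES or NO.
In Q[x] the ideal (g) consists of all multiples of g, so f ∈ (g) iff g | f, i.e. iff the remainder of f on division by g is 0. Divide f by g (g is monic, so eliminate the leading term of the running remainder at each step):
  leading term 2·x^2: subtract (2·x)·g(x) = 2·x^2 + 2·x, leaving x + 1
  leading term x: subtract (1)·g(x) = x + 1, leaving 0
The remainder is 0, so f(x) = g(x) · h(x) with h(x) = 2·x + 1. Hence g | f, i.e. f ∈ (g).

Final answer: YES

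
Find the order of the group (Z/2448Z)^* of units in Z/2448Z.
(Z/2448Z)^* consists of the classes a with gcd(a, 2448) = 1, so its order is φ(2448). φ is multiplicative, with φ(p^e) = p^e − p^(e−1). Factorise 2448 = 2^4 · 3^2 · 17. Then
  φ(2448) = (2^4 − 2^3) · (3^2 − 3^1) · (17 − 1) = 8 · 6 · 16 = 768.
Thus |(Z/2448Z)^*| = 768.

Final answer: |(Z/2448Z)^*| = 768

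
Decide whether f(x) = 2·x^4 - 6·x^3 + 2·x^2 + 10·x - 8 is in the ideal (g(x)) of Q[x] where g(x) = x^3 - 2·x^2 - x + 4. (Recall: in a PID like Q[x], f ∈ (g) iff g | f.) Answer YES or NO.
YES

In Q[x] the ideal (g) consists of all multiples of g, so f ∈ (g) iff g | f, i.e. iff the remainder of f on division by g is 0. Divide f by g (g is monic, so eliminate the leading term of the running remainder at each step):
  leading term 2·x^4: subtract (2·x)·g(x) = 2·x^4 - 4·x^3 - 2·x^2 + 8·x, leaving -2·x^3 + 4·x^2 + 2·x - 8
  leading term -2·x^3: subtract (-2)·g(x) = -2·x^3 + 4·x^2 + 2·x - 8, leaving 0
The remainder is 0, so f(x) = g(x) · h(x) with h(x) = 2·x - 2. Hence g | f, i.e. f ∈ (g).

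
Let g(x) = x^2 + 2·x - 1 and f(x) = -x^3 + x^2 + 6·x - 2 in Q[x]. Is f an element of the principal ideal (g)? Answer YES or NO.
NO

In Q[x] the ideal (g) consists of all multiples of g, so f ∈ (g) iff g | f, i.e. iff the remainder of f on division by g is 0. Divide f by g (g is monic, so eliminate the leading term of the running remainder at each step):
  leading term -x^3: subtract (-x)·g(x) = -x^3 - 2·x^2 + x, leaving 3·x^2 + 5·x - 2
  leading term 3·x^2: subtract (3)·g(x) = 3·x^2 + 6·x - 3, leaving 1 - x
The remainder r(x) = 1 - x ≠ 0 (and deg r < deg g), so g ∤ f, i.e. f ∉ (g).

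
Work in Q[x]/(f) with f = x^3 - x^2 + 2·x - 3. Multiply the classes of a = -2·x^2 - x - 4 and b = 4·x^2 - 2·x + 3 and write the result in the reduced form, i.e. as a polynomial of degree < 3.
a · b ≡ -12·x^2 - 3·x - 36 (mod f(x))

First multiply in Q[x] without reducing: a · b = -8·x^4 - 20·x^2 + 5·x - 12. Now divide by f(x) = x^3 - x^2 + 2·x - 3, eliminating the leading term at each step:
  leading term -8·x^4: subtract (-8·x)·f(x) = -8·x^4 + 8·x^3 - 16·x^2 + 24·x, leaving -8·x^3 - 4·x^2 - 19·x - 12
  leading term -8·x^3: subtract (-8)·f(x) = -8·x^3 + 8·x^2 - 16·x + 24, leaving -12·x^2 - 3·x - 36
The degree is now < 3, so this is the remainder. Hence a · b ≡ -12·x^2 - 3·x - 36 in Q[x]/(f).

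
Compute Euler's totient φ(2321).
φ is multiplicative, with φ(p^e) = p^e − p^(e−1). Factorise 2321 = 11 · 211. Then
  φ(2321) = (11 − 1) · (211 − 1) = 10 · 210 = 2100.

Final answer: φ(2321) = 2100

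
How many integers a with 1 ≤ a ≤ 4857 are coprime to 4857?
The number of a ∈ {1, ..., 4857} with gcd(a, 4857) = 1 is by definition Euler's totient φ(4857). φ is multiplicative, with φ(p^e) = p^e − p^(e−1). Factorise 4857 = 3 · 1619. Then
  φ(4857) = (3 − 1) · (1619 − 1) = 2 · 1618 = 3236.
So there are 3236 such integers.

Final answer: 3236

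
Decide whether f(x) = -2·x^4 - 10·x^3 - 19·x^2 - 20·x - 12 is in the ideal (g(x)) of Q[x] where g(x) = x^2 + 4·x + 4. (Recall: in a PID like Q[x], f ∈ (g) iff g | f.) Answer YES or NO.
YES

In Q[x] the ideal (g) consists of all multiples of g, so f ∈ (g) iff g | f, i.e. iff the remainder of f on division by g is 0. Divide f by g (g is monic, so eliminate the leading term of the running remainder at each step):
  leading term -2·x^4: subtract (-2·x^2)·g(x) = -2·x^4 - 8·x^3 - 8·x^2, leaving -2·x^3 - 11·x^2 - 20·x - 12
  leading term -2·x^3: subtract (-2·x)·g(x) = -2·x^3 - 8·x^2 - 8·x, leaving -3·x^2 - 12·x - 12
  leading term -3·x^2: subtract (-3)·g(x) = -3·x^2 - 12·x - 12, leaving 0
The remainder is 0, so f(x) = g(x) · h(x) with h(x) = -2·x^2 - 2·x - 3. Hence g | f, i.e. f ∈ (g).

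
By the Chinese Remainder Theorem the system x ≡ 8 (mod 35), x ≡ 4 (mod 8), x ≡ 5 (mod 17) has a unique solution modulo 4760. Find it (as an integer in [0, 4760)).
x ≡ 4068 (mod 4760); the representative in [0, 4760) is 4068

The moduli 35, 8, 17 are pairwise coprime, so by the CRT there is a unique solution mod 35·8·17 = 4760.
Solve by successive substitution. Start with x ≡ 8 (mod 35).
  Combine with x ≡ 4 (mod 8): write x = 8 + 35·t and require 8 + 35·t ≡ 4 (mod 8), i.e. 35·t ≡ 4 − 8 ≡ 4 (mod 8). Since 35^(−1) ≡ 3 (mod 8) (35 ≡ 3 (mod 8)), t ≡ 3·4 ≡ 4 (mod 8). So x ≡ 8 + 35·4 = 148 (mod 280).
  Combine with x ≡ 5 (mod 17): write x = 148 + 280·t and require 148 + 280·t ≡ 5 (mod 17), i.e. 280·t ≡ 5 − 148 ≡ 10 (mod 17). Since 280^(−1) ≡ 15 (mod 17) (280 ≡ 8 (mod 17)), t ≡ 15·10 ≡ 14 (mod 17). So x ≡ 148 + 280·14 = 4068 (mod 4760).
Unique solution in [0, 4760): x = 4068.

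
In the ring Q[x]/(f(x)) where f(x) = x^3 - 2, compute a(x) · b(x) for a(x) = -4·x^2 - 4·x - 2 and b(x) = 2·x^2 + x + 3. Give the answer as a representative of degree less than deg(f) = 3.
a · b ≡ -20·x^2 - 30·x - 30 (mod f(x))

First multiply in Q[x] without reducing: a · b = -8·x^4 - 12·x^3 - 20·x^2 - 14·x - 6. Now divide by f(x) = x^3 - 2, eliminating the leading term at each step:
  leading term -8·x^4: subtract (-8·x)·f(x) = -8·x^4 + 16·x, leaving -12·x^3 - 20·x^2 - 30·x - 6
  leading term -12·x^3: subtract (-12)·f(x) = 24 - 12·x^3, leaving -20·x^2 - 30·x - 30
The degree is now < 3, so this is the remainder. Hence a · b ≡ -20·x^2 - 30·x - 30 in Q[x]/(f).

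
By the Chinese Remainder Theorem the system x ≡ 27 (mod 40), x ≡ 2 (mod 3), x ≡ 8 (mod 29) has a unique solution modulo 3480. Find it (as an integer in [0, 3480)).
x ≡ 3227 (mod 3480); the representative in [0, 3480) is 3227

The moduli 40, 3, 29 are pairwise coprime, so by the CRT there is a unique solution mod 40·3·29 = 3480.
Solve by successive substitution. Start with x ≡ 27 (mod 40).
  Combine with x ≡ 2 (mod 3): write x = 27 + 40·t and require 27 + 40·t ≡ 2 (mod 3), i.e. 40·t ≡ 2 − 27 ≡ 2 (mod 3). Since 40^(−1) ≡ 1 (mod 3) (40 ≡ 1 (mod 3)), t ≡ 1·2 ≡ 2 (mod 3). So x ≡ 27 + 40·2 = 107 (mod 120).
  Combine with x ≡ 8 (mod 29): write x = 107 + 120·t and require 107 + 120·t ≡ 8 (mod 29), i.e. 120·t ≡ 8 − 107 ≡ 17 (mod 29). Since 120^(−1) ≡ 22 (mod 29) (120 ≡ 4 (mod 29)), t ≡ 22·17 ≡ 26 (mod 29). So x ≡ 107 + 120·26 = 3227 (mod 3480).
Unique solution in [0, 3480): x = 3227.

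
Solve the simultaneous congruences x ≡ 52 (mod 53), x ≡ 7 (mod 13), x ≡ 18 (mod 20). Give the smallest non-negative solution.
x ≡ 10758 (mod 13780); the representative in [0, 13780) is 10758

The moduli 53, 13, 20 are pairwise coprime, so by the CRT there is a unique solution mod 53·13·20 = 13780.
Solve by successive substitution. Start with x ≡ 52 (mod 53).
  Combine with x ≡ 7 (mod 13): write x = 52 + 53·t and require 52 + 53·t ≡ 7 (mod 13), i.e. 53·t ≡ 7 − 52 ≡ 7 (mod 13). Since 53^(−1) ≡ 1 (mod 13) (53 ≡ 1 (mod 13)), t ≡ 1·7 ≡ 7 (mod 13). So x ≡ 52 + 53·7 = 423 (mod 689).
  Combine with x ≡ 18 (mod 20): write x = 423 + 689·t and require 423 + 689·t ≡ 18 (mod 20), i.e. 689·t ≡ 18 − 423 ≡ 15 (mod 20). Since 689^(−1) ≡ 9 (mod 20) (689 ≡ 9 (mod 20)), t ≡ 9·15 ≡ 15 (mod 20). So x ≡ 423 + 689·15 = 10758 (mod 13780).
Unique solution in [0, 13780): x = 10758.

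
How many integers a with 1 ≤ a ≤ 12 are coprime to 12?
The number of a ∈ {1, ..., 12} with gcd(a, 12) = 1 is by definition Euler's totient φ(12). φ is multiplicative, with φ(p^e) = p^e − p^(e−1). Factorise 12 = 2^2 · 3. Then
  φ(12) = (2^2 − 2^1) · (3 − 1) = 2 · 2 = 4.
So there are 4 such integers.

Final answer: 4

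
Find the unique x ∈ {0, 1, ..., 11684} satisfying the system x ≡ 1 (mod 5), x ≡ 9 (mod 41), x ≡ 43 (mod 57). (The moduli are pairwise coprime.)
The moduli 5, 41, 57 are pairwise coprime, so by the CRT there is a unique solution mod 5·41·57 = 11685.
Solve by successive substitution. Start with x ≡ 1 (mod 5).
  Combine with x ≡ 9 (mod 41): write x = 1 + 5·t and require 1 + 5·t ≡ 9 (mod 41), i.e. 5·t ≡ 9 − 1 ≡ 8 (mod 41). Since 5^(−1) ≡ 33 (mod 41), t ≡ 33·8 ≡ 18 (mod 41). So x ≡ 1 + 5·18 = 91 (mod 205).
  Combine with x ≡ 43 (mod 57): write x = 91 + 205·t and require 91 + 205·t ≡ 43 (mod 57), i.e. 205·t ≡ 43 − 91 ≡ 9 (mod 57). Since 205^(−1) ≡ 52 (mod 57) (205 ≡ 34 (mod 57)), t ≡ 52·9 ≡ 12 (mod 57). So x ≡ 91 + 205·12 = 2551 (mod 11685).
Unique solution in [0, 11685): x = 2551.

Final answer: x ≡ 2551 (mod 11685); the representative in [0, 11685) is 2551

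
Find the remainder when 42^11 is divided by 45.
Use repeated squaring. Binary(11) = 1011. Walk through the bits of the exponent 11 left-to-right: at each bit after the leading one, square the running value, then multiply by 42 if the bit is 1 (always reducing mod 45):
  bit 1 = 1 (leading): start with 42.
  bit 2 = 0: square 42^2 = 1764 ≡ 9 (mod 45).
  bit 3 = 1: square 9^2 = 81 ≡ 36; bit is 1, so multiply 36·42 = 1512 ≡ 27 (mod 45).
  bit 4 = 1: square 27^2 = 729 ≡ 9; bit is 1, so multiply 9·42 = 378 ≡ 18 (mod 45).
Final value: 42^11 ≡ 18 (mod 45).

Final answer: 18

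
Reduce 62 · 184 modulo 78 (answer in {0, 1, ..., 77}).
Reduce the factors first: 184 ≡ 28 (mod 78), so 62 · 184 ≡ 62 · 28 (mod 78). 62 · 28 = 1736. Dividing by 78: 1736 = 22·78 + 20. So (62 · 184) mod 78 = 20.

Final answer: 20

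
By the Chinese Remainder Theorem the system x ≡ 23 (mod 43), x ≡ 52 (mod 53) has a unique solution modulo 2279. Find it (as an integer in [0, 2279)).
x ≡ 582 (mod 2279); the representative in [0, 2279) is 582

The moduli 43, 53 are pairwise coprime, so by the CRT there is a unique solution mod 43·53 = 2279.
Solve by successive substitution. Start with x ≡ 23 (mod 43).
  Combine with x ≡ 52 (mod 53): write x = 23 + 43·t and require 23 + 43·t ≡ 52 (mod 53), i.e. 43·t ≡ 52 − 23 ≡ 29 (mod 53). Since 43^(−1) ≡ 37 (mod 53), t ≡ 37·29 ≡ 13 (mod 53). So x ≡ 23 + 43·13 = 582 (mod 2279).
Unique solution in [0, 2279): x = 582.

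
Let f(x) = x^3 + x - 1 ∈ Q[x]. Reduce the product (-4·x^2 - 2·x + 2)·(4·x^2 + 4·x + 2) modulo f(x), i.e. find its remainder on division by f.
a · b ≡ 8·x^2 + 12·x - 20 (mod f(x))

First multiply in Q[x] without reducing: a · b = -16·x^4 - 24·x^3 - 8·x^2 + 4·x + 4. Now divide by f(x) = x^3 + x - 1, eliminating the leading term at each step:
  leading term -16·x^4: subtract (-16·x)·f(x) = -16·x^4 - 16·x^2 + 16·x, leaving -24·x^3 + 8·x^2 - 12·x + 4
  leading term -24·x^3: subtract (-24)·f(x) = -24·x^3 - 24·x + 24, leaving 8·x^2 + 12·x - 20
The degree is now < 3, so this is the remainder. Hence a · b ≡ 8·x^2 + 12·x - 20 in Q[x]/(f).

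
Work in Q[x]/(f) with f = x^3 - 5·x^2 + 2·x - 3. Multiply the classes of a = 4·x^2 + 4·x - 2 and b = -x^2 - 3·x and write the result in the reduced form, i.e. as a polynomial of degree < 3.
First multiply in Q[x] without reducing: a · b = -4·x^4 - 16·x^3 - 10·x^2 + 6·x. Now divide by f(x) = x^3 - 5·x^2 + 2·x - 3, eliminating the leading term at each step:
  leading term -4·x^4: subtract (-4·x)·f(x) = -4·x^4 + 20·x^3 - 8·x^2 + 12·x, leaving -36·x^3 - 2·x^2 - 6·x
  leading term -36·x^3: subtract (-36)·f(x) = -36·x^3 + 180·x^2 - 72·x + 108, leaving -182·x^2 + 66·x - 108
The degree is now < 3, so this is the remainder. Hence a · b ≡ -182·x^2 + 66·x - 108 in Q[x]/(f).

Final answer: a · b ≡ -182·x^2 + 66·x - 108 (mod f(x))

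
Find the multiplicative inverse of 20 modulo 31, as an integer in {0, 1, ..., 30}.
20^(−1) ≡ 14 (mod 31)

Apply the extended Euclidean algorithm to (31, 20), tracking rows (r, s, t) with s·31 + t·20 = r. Each division r_prev = q·r_cur + r_new produces the new row as (previous row) − q·(current row):
  row A: (31, 1, 0)   [1·31 + 0·20 = 31]
  row B: (20, 0, 1)   [0·31 + 1·20 = 20]
  31 = 1·20 + 11   → row C = row A − 1·row B = (11, 1, −1)   [check: 1·31 − 1·20 = 11]
  20 = 1·11 + 9   → row D = row B − 1·row C = (9, −1, 2)   [check: −1·31 + 2·20 = 9]
  11 = 1·9 + 2   → row E = row C − 1·row D = (2, 2, −3)   [check: 2·31 − 3·20 = 2]
  9 = 4·2 + 1   → row F = row D − 4·row E = (1, −9, 14)   [check: −9·31 + 14·20 = 1]
  2 = 2·1 + 0   → remainder 0, stop. gcd = 1 (last nonzero row F).
The gcd is 1, so 20 is invertible mod 31. The last nonzero row gives −9·31 + 14·20 = 1, so t = 14. So 20^(−1) ≡ 14 (mod 31). Verify: 20 · 14 = 280 ≡ 1 (mod 31). ✓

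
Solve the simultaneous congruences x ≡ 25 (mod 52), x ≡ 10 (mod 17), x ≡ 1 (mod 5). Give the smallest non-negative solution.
The moduli 52, 17, 5 are pairwise coprime, so by the CRT there is a unique solution mod 52·17·5 = 4420.
Solve by successive substitution. Start with x ≡ 25 (mod 52).
  Combine with x ≡ 10 (mod 17): write x = 25 + 52·t and require 25 + 52·t ≡ 10 (mod 17), i.e. 52·t ≡ 10 − 25 ≡ 2 (mod 17). Since 52^(−1) ≡ 1 (mod 17) (52 ≡ 1 (mod 17)), t ≡ 1·2 ≡ 2 (mod 17). So x ≡ 25 + 52·2 = 129 (mod 884).
  Combine with x ≡ 1 (mod 5): write x = 129 + 884·t and require 129 + 884·t ≡ 1 (mod 5), i.e. 884·t ≡ 1 − 129 ≡ 2 (mod 5). Since 884^(−1) ≡ 4 (mod 5) (884 ≡ 4 (mod 5)), t ≡ 4·2 ≡ 3 (mod 5). So x ≡ 129 + 884·3 = 2781 (mod 4420).
Unique solution in [0, 4420): x = 2781.

Final answer: x ≡ 2781 (mod 4420); the representative in [0, 4420) is 2781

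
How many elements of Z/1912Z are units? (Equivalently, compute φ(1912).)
Z/1912Z has φ(1912) = 952 units

An element a ∈ Z/1912Z is a unit iff gcd(a, 1912) = 1, so the number of units is φ(1912). φ is multiplicative, with φ(p^e) = p^e − p^(e−1). Factorise 1912 = 2^3 · 239. Then
  φ(1912) = (2^3 − 2^2) · (239 − 1) = 4 · 238 = 952.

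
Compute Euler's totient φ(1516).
φ is multiplicative, with φ(p^e) = p^e − p^(e−1). Factorise 1516 = 2^2 · 379. Then
  φ(1516) = (2^2 − 2^1) · (379 − 1) = 2 · 378 = 756.

Final answer: φ(1516) = 756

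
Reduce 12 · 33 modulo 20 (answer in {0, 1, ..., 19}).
16

Reduce the factors first: 33 ≡ 13 (mod 20), so 12 · 33 ≡ 12 · 13 (mod 20). 12 · 13 = 156. Dividing by 20: 156 = 7·20 + 16. So (12 · 33) mod 20 = 16.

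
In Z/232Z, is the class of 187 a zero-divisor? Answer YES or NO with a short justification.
gcd(187, 232) = 1, so 187 is a unit in Z/232Z (it has a multiplicative inverse). A unit cannot be a zero-divisor: if 187·b ≡ 0 then multiplying both sides by 187^(−1) gives b ≡ 0. So 187 is not a zero-divisor.

Final answer: NO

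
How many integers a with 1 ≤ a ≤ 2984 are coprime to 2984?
1488

The number of a ∈ {1, ..., 2984} with gcd(a, 2984) = 1 is by definition Euler's totient φ(2984). φ is multiplicative, with φ(p^e) = p^e − p^(e−1). Factorise 2984 = 2^3 · 373. Then
  φ(2984) = (2^3 − 2^2) · (373 − 1) = 4 · 372 = 1488.
So there are 1488 such integers.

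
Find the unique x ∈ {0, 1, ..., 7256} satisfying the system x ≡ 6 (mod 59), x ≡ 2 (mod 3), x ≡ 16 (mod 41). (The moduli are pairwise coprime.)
The moduli 59, 3, 41 are pairwise coprime, so by the CRT there is a unique solution mod 59·3·41 = 7257.
Solve by successive substitution. Start with x ≡ 6 (mod 59).
  Combine with x ≡ 2 (mod 3): write x = 6 + 59·t and require 6 + 59·t ≡ 2 (mod 3), i.e. 59·t ≡ 2 − 6 ≡ 2 (mod 3). Since 59^(−1) ≡ 2 (mod 3) (59 ≡ 2 (mod 3)), t ≡ 2·2 ≡ 1 (mod 3). So x ≡ 6 + 59·1 = 65 (mod 177).
  Combine with x ≡ 16 (mod 41): write x = 65 + 177·t and require 65 + 177·t ≡ 16 (mod 41), i.e. 177·t ≡ 16 − 65 ≡ 33 (mod 41). Since 177^(−1) ≡ 19 (mod 41) (177 ≡ 13 (mod 41)), t ≡ 19·33 ≡ 12 (mod 41). So x ≡ 65 + 177·12 = 2189 (mod 7257).
Unique solution in [0, 7257): x = 2189.

Final answer: x ≡ 2189 (mod 7257); the representative in [0, 7257) is 2189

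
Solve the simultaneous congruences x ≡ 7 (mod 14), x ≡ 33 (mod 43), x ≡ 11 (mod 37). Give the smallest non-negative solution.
The moduli 14, 43, 37 are pairwise coprime, so by the CRT there is a unique solution mod 14·43·37 = 22274.
Solve by successive substitution. Start with x ≡ 7 (mod 14).
  Combine with x ≡ 33 (mod 43): write x = 7 + 14·t and require 7 + 14·t ≡ 33 (mod 43), i.e. 14·t ≡ 33 − 7 ≡ 26 (mod 43). Since 14^(−1) ≡ 40 (mod 43), t ≡ 40·26 ≡ 8 (mod 43). So x ≡ 7 + 14·8 = 119 (mod 602).
  Combine with x ≡ 11 (mod 37): write x = 119 + 602·t and require 119 + 602·t ≡ 11 (mod 37), i.e. 602·t ≡ 11 − 119 ≡ 3 (mod 37). Since 602^(−1) ≡ 26 (mod 37) (602 ≡ 10 (mod 37)), t ≡ 26·3 ≡ 4 (mod 37). So x ≡ 119 + 602·4 = 2527 (mod 22274).
Unique solution in [0, 22274): x = 2527.

Final answer: x ≡ 2527 (mod 22274); the representative in [0, 22274) is 2527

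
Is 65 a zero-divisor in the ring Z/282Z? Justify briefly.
gcd(65, 282) = 1, so 65 is a unit in Z/282Z (it has a multiplicative inverse). A unit cannot be a zero-divisor: if 65·b ≡ 0 then multiplying both sides by 65^(−1) gives b ≡ 0. So 65 is not a zero-divisor.

Final answer: NO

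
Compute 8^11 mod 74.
Use repeated squaring. Binary(11) = 1011. Walk through the bits of the exponent 11 left-to-right: at each bit after the leading one, square the running value, then multiply by 8 if the bit is 1 (always reducing mod 74):
  bit 1 = 1 (leading): start with 8.
  bit 2 = 0: square 8^2 = 64 (mod 74).
  bit 3 = 1: square 64^2 = 4096 ≡ 26; bit is 1, so multiply 26·8 = 208 ≡ 60 (mod 74).
  bit 4 = 1: square 60^2 = 3600 ≡ 48; bit is 1, so multiply 48·8 = 384 ≡ 14 (mod 74).
Final value: 8^11 ≡ 14 (mod 74).

Final answer: 14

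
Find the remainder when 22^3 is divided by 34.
6

Use repeated squaring. Binary(3) = 11. Walk through the bits of the exponent 3 left-to-right: at each bit after the leading one, square the running value, then multiply by 22 if the bit is 1 (always reducing mod 34):
  bit 1 = 1 (leading): start with 22.
  bit 2 = 1: square 22^2 = 484 ≡ 8; bit is 1, so multiply 8·22 = 176 ≡ 6 (mod 34).
Final value: 22^3 ≡ 6 (mod 34).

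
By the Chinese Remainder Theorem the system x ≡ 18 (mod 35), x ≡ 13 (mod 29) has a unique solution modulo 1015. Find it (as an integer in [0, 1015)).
The moduli 35, 29 are pairwise coprime, so by the CRT there is a unique solution mod 35·29 = 1015.
Solve by successive substitution. Start with x ≡ 18 (mod 35).
  Combine with x ≡ 13 (mod 29): write x = 18 + 35·t and require 18 + 35·t ≡ 13 (mod 29), i.e. 35·t ≡ 13 − 18 ≡ 24 (mod 29). Since 35^(−1) ≡ 5 (mod 29) (35 ≡ 6 (mod 29)), t ≡ 5·24 ≡ 4 (mod 29). So x ≡ 18 + 35·4 = 158 (mod 1015).
Unique solution in [0, 1015): x = 158.

Final answer: x ≡ 158 (mod 1015); the representative in [0, 1015) is 158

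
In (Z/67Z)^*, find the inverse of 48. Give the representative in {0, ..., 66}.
48^(−1) ≡ 7 (mod 67)

Apply the extended Euclidean algorithm to (67, 48), tracking rows (r, s, t) with s·67 + t·48 = r. Each division r_prev = q·r_cur + r_new produces the new row as (previous row) − q·(current row):
  row A: (67, 1, 0)   [1·67 + 0·48 = 67]
  row B: (48, 0, 1)   [0·67 + 1·48 = 48]
  67 = 1·48 + 19   → row C = row A − 1·row B = (19, 1, −1)   [check: 1·67 − 1·48 = 19]
  48 = 2·19 + 10   → row D = row B − 2·row C = (10, −2, 3)   [check: −2·67 + 3·48 = 10]
  19 = 1·10 + 9   → row E = row C − 1·row D = (9, 3, −4)   [check: 3·67 − 4·48 = 9]
  10 = 1·9 + 1   → row F = row D − 1·row E = (1, −5, 7)   [check: −5·67 + 7·48 = 1]
  9 = 9·1 + 0   → remainder 0, stop. gcd = 1 (last nonzero row F).
The gcd is 1, so 48 is invertible mod 67. The last nonzero row gives −5·67 + 7·48 = 1, so t = 7. So 48^(−1) ≡ 7 (mod 67). Verify: 48 · 7 = 336 ≡ 1 (mod 67). ✓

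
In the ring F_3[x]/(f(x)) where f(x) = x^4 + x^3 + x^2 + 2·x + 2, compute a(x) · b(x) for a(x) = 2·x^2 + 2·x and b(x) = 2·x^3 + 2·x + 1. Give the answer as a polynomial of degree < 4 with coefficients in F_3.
Multiply as integer polynomials: a · b = 4·x^5 + 4·x^4 + 4·x^3 + 6·x^2 + 2·x. Reducing coefficients mod 3: a · b ≡ x^5 + x^4 + x^3 + 2·x. Now divide by f(x) = x^4 + x^3 + x^2 + 2·x + 2 in F_3[x], eliminating the leading term at each step:
  leading term x^5: subtract (x)·f(x) = x^5 + x^4 + x^3 + 2·x^2 + 2·x, leaving x^2 (coefficients mod 3)
The degree is now < 4, so this is the remainder. Hence a · b ≡ x^2 in F_3[x]/(f).

Final answer: a · b ≡ x^2 (mod f(x))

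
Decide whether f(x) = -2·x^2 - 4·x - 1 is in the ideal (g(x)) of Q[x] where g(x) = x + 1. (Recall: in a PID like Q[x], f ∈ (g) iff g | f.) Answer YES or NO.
In Q[x] the ideal (g) consists of all multiples of g, so f ∈ (g) iff g | f, i.e. iff the remainder of f on division by g is 0. Divide f by g (g is monic, so eliminate the leading term of the running remainder at each step):
  leading term -2·x^2: subtract (-2·x)·g(x) = -2·x^2 - 2·x, leaving -2·x - 1
  leading term -2·x: subtract (-2)·g(x) = -2·x - 2, leaving 1
The remainder r(x) = 1 ≠ 0 (and deg r < deg g), so g ∤ f, i.e. f ∉ (g).

Final answer: NO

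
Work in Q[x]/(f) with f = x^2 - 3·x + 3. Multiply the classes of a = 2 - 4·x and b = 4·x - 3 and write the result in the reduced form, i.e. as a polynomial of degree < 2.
a · b ≡ 42 - 28·x (mod f(x))

First multiply in Q[x] without reducing: a · b = -16·x^2 + 20·x - 6. Now divide by f(x) = x^2 - 3·x + 3, eliminating the leading term at each step:
  leading term -16·x^2: subtract (-16)·f(x) = -16·x^2 + 48·x - 48, leaving 42 - 28·x
The degree is now < 2, so this is the remainder. Hence a · b ≡ 42 - 28·x in Q[x]/(f).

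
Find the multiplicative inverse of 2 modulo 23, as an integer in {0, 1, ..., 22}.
Apply the extended Euclidean algorithm to (23, 2), tracking rows (r, s, t) with s·23 + t·2 = r. Each division r_prev = q·r_cur + r_new produces the new row as (previous row) − q·(current row):
  row A: (23, 1, 0)   [1·23 + 0·2 = 23]
  row B: (2, 0, 1)   [0·23 + 1·2 = 2]
  23 = 11·2 + 1   → row C = row A − 11·row B = (1, 1, −11)   [check: 1·23 − 11·2 = 1]
  2 = 2·1 + 0   → remainder 0, stop. gcd = 1 (last nonzero row C).
The gcd is 1, so 2 is invertible mod 23. The last nonzero row gives 1·23 − 11·2 = 1, so t = −11. So 2^(−1) ≡ −11 ≡ 12 (mod 23). Verify: 2 · 12 = 24 ≡ 1 (mod 23). ✓

Final answer: 2^(−1) ≡ 12 (mod 23)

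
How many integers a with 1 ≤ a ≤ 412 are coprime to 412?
The number of a ∈ {1, ..., 412} with gcd(a, 412) = 1 is by definition Euler's totient φ(412). φ is multiplicative, with φ(p^e) = p^e − p^(e−1). Factorise 412 = 2^2 · 103. Then
  φ(412) = (2^2 − 2^1) · (103 − 1) = 2 · 102 = 204.
So there are 204 such integers.

Final answer: 204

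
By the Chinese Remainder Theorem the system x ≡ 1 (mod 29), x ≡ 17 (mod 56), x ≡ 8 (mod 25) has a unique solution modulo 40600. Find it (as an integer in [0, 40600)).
x ≡ 11833 (mod 40600); the representative in [0, 40600) is 11833

The moduli 29, 56, 25 are pairwise coprime, so by the CRT there is a unique solution mod 29·56·25 = 40600.
Solve by successive substitution. Start with x ≡ 1 (mod 29).
  Combine with x ≡ 17 (mod 56): write x = 1 + 29·t and require 1 + 29·t ≡ 17 (mod 56), i.e. 29·t ≡ 17 − 1 ≡ 16 (mod 56). Since 29^(−1) ≡ 29 (mod 56), t ≡ 29·16 ≡ 16 (mod 56). So x ≡ 1 + 29·16 = 465 (mod 1624).
  Combine with x ≡ 8 (mod 25): write x = 465 + 1624·t and require 465 + 1624·t ≡ 8 (mod 25), i.e. 1624·t ≡ 8 − 465 ≡ 18 (mod 25). Since 1624^(−1) ≡ 24 (mod 25) (1624 ≡ 24 (mod 25)), t ≡ 24·18 ≡ 7 (mod 25). So x ≡ 465 + 1624·7 = 11833 (mod 40600).
Unique solution in [0, 40600): x = 11833.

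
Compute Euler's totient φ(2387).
φ is multiplicative, with φ(p^e) = p^e − p^(e−1). Factorise 2387 = 7 · 11 · 31. Then
  φ(2387) = (7 − 1) · (11 − 1) · (31 − 1) = 6 · 10 · 30 = 1800.

Final answer: φ(2387) = 1800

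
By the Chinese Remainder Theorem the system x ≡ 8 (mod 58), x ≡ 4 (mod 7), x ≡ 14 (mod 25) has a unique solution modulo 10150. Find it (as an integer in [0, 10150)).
The moduli 58, 7, 25 are pairwise coprime, so by the CRT there is a unique solution mod 58·7·25 = 10150.
Solve by successive substitution. Start with x ≡ 8 (mod 58).
  Combine with x ≡ 4 (mod 7): write x = 8 + 58·t and require 8 + 58·t ≡ 4 (mod 7), i.e. 58·t ≡ 4 − 8 ≡ 3 (mod 7). Since 58^(−1) ≡ 4 (mod 7) (58 ≡ 2 (mod 7)), t ≡ 4·3 ≡ 5 (mod 7). So x ≡ 8 + 58·5 = 298 (mod 406).
  Combine with x ≡ 14 (mod 25): write x = 298 + 406·t and require 298 + 406·t ≡ 14 (mod 25), i.e. 406·t ≡ 14 − 298 ≡ 16 (mod 25). Since 406^(−1) ≡ 21 (mod 25) (406 ≡ 6 (mod 25)), t ≡ 21·16 ≡ 11 (mod 25). So x ≡ 298 + 406·11 = 4764 (mod 10150).
Unique solution in [0, 10150): x = 4764.

Final answer: x ≡ 4764 (mod 10150); the representative in [0, 10150) is 4764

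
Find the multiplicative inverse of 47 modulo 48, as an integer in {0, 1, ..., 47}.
47^(−1) ≡ 47 (mod 48)

Apply the extended Euclidean algorithm to (48, 47), tracking rows (r, s, t) with s·48 + t·47 = r. Each division r_prev = q·r_cur + r_new produces the new row as (previous row) − q·(current row):
  row A: (48, 1, 0)   [1·48 + 0·47 = 48]
  row B: (47, 0, 1)   [0·48 + 1·47 = 47]
  48 = 1·47 + 1   → row C = row A − 1·row B = (1, 1, −1)   [check: 1·48 − 1·47 = 1]
  47 = 47·1 + 0   → remainder 0, stop. gcd = 1 (last nonzero row C).
The gcd is 1, so 47 is invertible mod 48. The last nonzero row gives 1·48 − 1·47 = 1, so t = −1. So 47^(−1) ≡ −1 ≡ 47 (mod 48). Verify: 47 · 47 = 2209 ≡ 1 (mod 48). ✓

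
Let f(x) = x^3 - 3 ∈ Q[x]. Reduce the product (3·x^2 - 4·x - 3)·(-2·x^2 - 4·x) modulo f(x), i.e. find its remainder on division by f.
First multiply in Q[x] without reducing: a · b = -6·x^4 - 4·x^3 + 22·x^2 + 12·x. Now divide by f(x) = x^3 - 3, eliminating the leading term at each step:
  leading term -6·x^4: subtract (-6·x)·f(x) = -6·x^4 + 18·x, leaving -4·x^3 + 22·x^2 - 6·x
  leading term -4·x^3: subtract (-4)·f(x) = 12 - 4·x^3, leaving 22·x^2 - 6·x - 12
The degree is now < 3, so this is the remainder. Hence a · b ≡ 22·x^2 - 6·x - 12 in Q[x]/(f).

Final answer: a · b ≡ 22·x^2 - 6·x - 12 (mod f(x))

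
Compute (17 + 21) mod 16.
6

Reduce the summands first: 17 ≡ 1, 21 ≡ 5 (mod 16), so 17 + 21 ≡ 1 + 5 (mod 16). 1 + 5 = 6; 6 = 0·16 + 6, so (17 + 21) mod 16 = 6.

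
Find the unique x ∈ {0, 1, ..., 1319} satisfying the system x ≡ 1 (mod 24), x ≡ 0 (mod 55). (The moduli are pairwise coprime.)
x ≡ 385 (mod 1320); the representative in [0, 1320) is 385

The moduli 24, 55 are pairwise coprime, so by the CRT there is a unique solution mod 24·55 = 1320.
Solve by successive substitution. Start with x ≡ 1 (mod 24).
  Combine with x ≡ 0 (mod 55): write x = 1 + 24·t and require 1 + 24·t ≡ 0 (mod 55), i.e. 24·t ≡ 0 − 1 ≡ 54 (mod 55). Since 24^(−1) ≡ 39 (mod 55), t ≡ 39·54 ≡ 16 (mod 55). So x ≡ 1 + 24·16 = 385 (mod 1320).
Unique solution in [0, 1320): x = 385.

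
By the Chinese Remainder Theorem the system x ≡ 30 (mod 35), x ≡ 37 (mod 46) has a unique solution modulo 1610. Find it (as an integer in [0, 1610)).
x ≡ 1325 (mod 1610); the representative in [0, 1610) is 1325

The moduli 35, 46 are pairwise coprime, so by the CRT there is a unique solution mod 35·46 = 1610.
Solve by successive substitution. Start with x ≡ 30 (mod 35).
  Combine with x ≡ 37 (mod 46): write x = 30 + 35·t and require 30 + 35·t ≡ 37 (mod 46), i.e. 35·t ≡ 37 − 30 ≡ 7 (mod 46). Since 35^(−1) ≡ 25 (mod 46), t ≡ 25·7 ≡ 37 (mod 46). So x ≡ 30 + 35·37 = 1325 (mod 1610).
Unique solution in [0, 1610): x = 1325.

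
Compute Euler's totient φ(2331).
φ is multiplicative, with φ(p^e) = p^e − p^(e−1). Factorise 2331 = 3^2 · 7 · 37. Then
  φ(2331) = (3^2 − 3^1) · (7 − 1) · (37 − 1) = 6 · 6 · 36 = 1296.

Final answer: φ(2331) = 1296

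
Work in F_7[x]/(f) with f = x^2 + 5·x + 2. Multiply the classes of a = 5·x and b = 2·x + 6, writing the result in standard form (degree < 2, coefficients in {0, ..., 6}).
a · b ≡ x + 1 (mod f(x))

Multiply as integer polynomials: a · b = 10·x^2 + 30·x. Reducing coefficients mod 7: a · b ≡ 3·x^2 + 2·x. Now divide by f(x) = x^2 + 5·x + 2 in F_7[x], eliminating the leading term at each step:
  leading term 3·x^2: subtract (3)·f(x) = 3·x^2 + x + 6, leaving x + 1 (coefficients mod 7)
The degree is now < 2, so this is the remainder. Hence a · b ≡ x + 1 in F_7[x]/(f).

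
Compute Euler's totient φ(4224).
φ(4224) = 1280

φ is multiplicative, with φ(p^e) = p^e − p^(e−1). Factorise 4224 = 2^7 · 3 · 11. Then
  φ(4224) = (2^7 − 2^6) · (3 − 1) · (11 − 1) = 64 · 2 · 10 = 1280.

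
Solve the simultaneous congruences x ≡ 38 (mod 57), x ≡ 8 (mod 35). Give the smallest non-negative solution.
The moduli 57, 35 are pairwise coprime, so by the CRT there is a unique solution mod 57·35 = 1995.
Solve by successive substitution. Start with x ≡ 38 (mod 57).
  Combine with x ≡ 8 (mod 35): write x = 38 + 57·t and require 38 + 57·t ≡ 8 (mod 35), i.e. 57·t ≡ 8 − 38 ≡ 5 (mod 35). Since 57^(−1) ≡ 8 (mod 35) (57 ≡ 22 (mod 35)), t ≡ 8·5 ≡ 5 (mod 35). So x ≡ 38 + 57·5 = 323 (mod 1995).
Unique solution in [0, 1995): x = 323.

Final answer: x ≡ 323 (mod 1995); the representative in [0, 1995) is 323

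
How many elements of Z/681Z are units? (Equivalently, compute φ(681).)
Z/681Z has φ(681) = 452 units

An element a ∈ Z/681Z is a unit iff gcd(a, 681) = 1, so the number of units is φ(681). φ is multiplicative, with φ(p^e) = p^e − p^(e−1). Factorise 681 = 3 · 227. Then
  φ(681) = (3 − 1) · (227 − 1) = 2 · 226 = 452.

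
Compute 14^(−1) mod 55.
14^(−1) ≡ 4 (mod 55)

Apply the extended Euclidean algorithm to (55, 14), tracking rows (r, s, t) with s·55 + t·14 = r. Each division r_prev = q·r_cur + r_new produces the new row as (previous row) − q·(current row):
  row A: (55, 1, 0)   [1·55 + 0·14 = 55]
  row B: (14, 0, 1)   [0·55 + 1·14 = 14]
  55 = 3·14 + 13   → row C = row A − 3·row B = (13, 1, −3)   [check: 1·55 − 3·14 = 13]
  14 = 1·13 + 1   → row D = row B − 1·row C = (1, −1, 4)   [check: −1·55 + 4·14 = 1]
  13 = 13·1 + 0   → remainder 0, stop. gcd = 1 (last nonzero row D).
The gcd is 1, so 14 is invertible mod 55. The last nonzero row gives −1·55 + 4·14 = 1, so t = 4. So 14^(−1) ≡ 4 (mod 55). Verify: 14 · 4 = 56 ≡ 1 (mod 55). ✓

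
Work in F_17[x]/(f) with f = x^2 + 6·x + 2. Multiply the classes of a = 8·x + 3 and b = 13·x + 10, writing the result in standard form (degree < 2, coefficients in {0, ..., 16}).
a · b ≡ 5·x + 9 (mod f(x))

Multiply as integer polynomials: a · b = 104·x^2 + 119·x + 30. Reducing coefficients mod 17: a · b ≡ 2·x^2 + 13. Now divide by f(x) = x^2 + 6·x + 2 in F_17[x], eliminating the leading term at each step:
  leading term 2·x^2: subtract (2)·f(x) = 2·x^2 + 12·x + 4, leaving 5·x + 9 (coefficients mod 17)
The degree is now < 2, so this is the remainder. Hence a · b ≡ 5·x + 9 in F_17[x]/(f).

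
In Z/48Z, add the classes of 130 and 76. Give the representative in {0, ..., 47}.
Reduce the summands first: 130 ≡ 34, 76 ≡ 28 (mod 48), so 130 + 76 ≡ 34 + 28 (mod 48). 34 + 28 = 62; 62 = 1·48 + 14, so (130 + 76) mod 48 = 14.

Final answer: 14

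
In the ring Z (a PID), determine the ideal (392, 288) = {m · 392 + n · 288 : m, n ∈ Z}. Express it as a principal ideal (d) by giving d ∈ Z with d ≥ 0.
(392, 288) = (8); d = 8

In the PID Z, (a, b) is generated by gcd(a, b). Compute gcd(392, 288) with the extended Euclidean algorithm, tracking rows (r, s, t) with s·392 + t·288 = r:
  row A: (392, 1, 0)   [1·392 + 0·288 = 392]
  row B: (288, 0, 1)   [0·392 + 1·288 = 288]
  392 = 1·288 + 104   → row C = row A − 1·row B = (104, 1, −1)   [check: 1·392 − 1·288 = 104]
  288 = 2·104 + 80   → row D = row B − 2·row C = (80, −2, 3)   [check: −2·392 + 3·288 = 80]
  104 = 1·80 + 24   → row E = row C − 1·row D = (24, 3, −4)   [check: 3·392 − 4·288 = 24]
  80 = 3·24 + 8   → row F = row D − 3·row E = (8, −11, 15)   [check: −11·392 + 15·288 = 8]
  24 = 3·8 + 0   → remainder 0, stop. gcd = 8 (last nonzero row F).
So gcd(392, 288) = 8, with Bézout identity −11·392 + 15·288 = 8. Containment (⊇): the Bézout identity exhibits 8 as an element of (392, 288), giving (8) ⊆ (392, 288). Containment (⊆): since 8 | 392 and 8 | 288 (392 = 8·49, 288 = 8·36), every Z-linear combination of 392 and 288 is divisible by 8, so (392, 288) ⊆ (8). Therefore (392, 288) = (8), d = 8.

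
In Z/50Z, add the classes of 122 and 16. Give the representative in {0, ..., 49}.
38

Reduce the summands first: 122 ≡ 22 (mod 50), so 122 + 16 ≡ 22 + 16 (mod 50). 22 + 16 = 38; 38 = 0·50 + 38, so (122 + 16) mod 50 = 38.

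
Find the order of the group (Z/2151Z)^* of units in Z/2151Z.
|(Z/2151Z)^*| = 1428

(Z/2151Z)^* consists of the classes a with gcd(a, 2151) = 1, so its order is φ(2151). φ is multiplicative, with φ(p^e) = p^e − p^(e−1). Factorise 2151 = 3^2 · 239. Then
  φ(2151) = (3^2 − 3^1) · (239 − 1) = 6 · 238 = 1428.
Thus |(Z/2151Z)^*| = 1428.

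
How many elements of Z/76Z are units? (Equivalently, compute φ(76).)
Z/76Z has φ(76) = 36 units

An element a ∈ Z/76Z is a unit iff gcd(a, 76) = 1, so the number of units is φ(76). φ is multiplicative, with φ(p^e) = p^e − p^(e−1). Factorise 76 = 2^2 · 19. Then
  φ(76) = (2^2 − 2^1) · (19 − 1) = 2 · 18 = 36.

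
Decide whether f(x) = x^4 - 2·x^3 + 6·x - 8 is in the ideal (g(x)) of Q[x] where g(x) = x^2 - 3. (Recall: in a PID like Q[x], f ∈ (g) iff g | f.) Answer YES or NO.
NO

In Q[x] the ideal (g) consists of all multiples of g, so f ∈ (g) iff g | f, i.e. iff the remainder of f on division by g is 0. Divide f by g (g is monic, so eliminate the leading term of the running remainder at each step):
  leading term x^4: subtract (x^2)·g(x) = x^4 - 3·x^2, leaving -2·x^3 + 3·x^2 + 6·x - 8
  leading term -2·x^3: subtract (-2·x)·g(x) = -2·x^3 + 6·x, leaving 3·x^2 - 8
  leading term 3·x^2: subtract (3)·g(x) = 3·x^2 - 9, leaving 1
The remainder r(x) = 1 ≠ 0 (and deg r < deg g), so g ∤ f, i.e. f ∉ (g).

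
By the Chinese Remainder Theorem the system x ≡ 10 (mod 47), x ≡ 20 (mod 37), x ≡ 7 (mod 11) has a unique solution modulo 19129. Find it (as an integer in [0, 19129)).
The moduli 47, 37, 11 are pairwise coprime, so by the CRT there is a unique solution mod 47·37·11 = 19129.
Solve by successive substitution. Start with x ≡ 10 (mod 47).
  Combine with x ≡ 20 (mod 37): write x = 10 + 47·t and require 10 + 47·t ≡ 20 (mod 37), i.e. 47·t ≡ 20 − 10 ≡ 10 (mod 37). Since 47^(−1) ≡ 26 (mod 37) (47 ≡ 10 (mod 37)), t ≡ 26·10 ≡ 1 (mod 37). So x ≡ 10 + 47·1 = 57 (mod 1739).
  Combine with x ≡ 7 (mod 11): write x = 57 + 1739·t and require 57 + 1739·t ≡ 7 (mod 11), i.e. 1739·t ≡ 7 − 57 ≡ 5 (mod 11). Since 1739^(−1) ≡ 1 (mod 11) (1739 ≡ 1 (mod 11)), t ≡ 1·5 ≡ 5 (mod 11). So x ≡ 57 + 1739·5 = 8752 (mod 19129).
Unique solution in [0, 19129): x = 8752.

Final answer: x ≡ 8752 (mod 19129); the representative in [0, 19129) is 8752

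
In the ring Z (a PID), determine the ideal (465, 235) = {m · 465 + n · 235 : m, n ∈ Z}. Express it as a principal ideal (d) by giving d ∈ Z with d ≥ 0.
(465, 235) = (5); d = 5

In the PID Z, (a, b) is generated by gcd(a, b). Compute gcd(465, 235) with the extended Euclidean algorithm, tracking rows (r, s, t) with s·465 + t·235 = r:
  row A: (465, 1, 0)   [1·465 + 0·235 = 465]
  row B: (235, 0, 1)   [0·465 + 1·235 = 235]
  465 = 1·235 + 230   → row C = row A − 1·row B = (230, 1, −1)   [check: 1·465 − 1·235 = 230]
  235 = 1·230 + 5   → row D = row B − 1·row C = (5, −1, 2)   [check: −1·465 + 2·235 = 5]
  230 = 46·5 + 0   → remainder 0, stop. gcd = 5 (last nonzero row D).
So gcd(465, 235) = 5, with Bézout identity −1·465 + 2·235 = 5. Containment (⊇): the Bézout identity exhibits 5 as an element of (465, 235), giving (5) ⊆ (465, 235). Containment (⊆): since 5 | 465 and 5 | 235 (465 = 5·93, 235 = 5·47), every Z-linear combination of 465 and 235 is divisible by 5, so (465, 235) ⊆ (5). Therefore (465, 235) = (5), d = 5.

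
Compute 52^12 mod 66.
64

Use repeated squaring. Binary(12) = 1100. Walk through the bits of the exponent 12 left-to-right: at each bit after the leading one, square the running value, then multiply by 52 if the bit is 1 (always reducing mod 66):
  bit 1 = 1 (leading): start with 52.
  bit 2 = 1: square 52^2 = 2704 ≡ 64; bit is 1, so multiply 64·52 = 3328 ≡ 28 (mod 66).
  bit 3 = 0: square 28^2 = 784 ≡ 58 (mod 66).
  bit 4 = 0: square 58^2 = 3364 ≡ 64 (mod 66).
Final value: 52^12 ≡ 64 (mod 66).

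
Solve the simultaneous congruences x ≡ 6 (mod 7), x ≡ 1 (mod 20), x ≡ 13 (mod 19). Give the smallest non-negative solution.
The moduli 7, 20, 19 are pairwise coprime, so by the CRT there is a unique solution mod 7·20·19 = 2660.
Solve by successive substitution. Start with x ≡ 6 (mod 7).
  Combine with x ≡ 1 (mod 20): write x = 6 + 7·t and require 6 + 7·t ≡ 1 (mod 20), i.e. 7·t ≡ 1 − 6 ≡ 15 (mod 20). Since 7^(−1) ≡ 3 (mod 20), t ≡ 3·15 ≡ 5 (mod 20). So x ≡ 6 + 7·5 = 41 (mod 140).
  Combine with x ≡ 13 (mod 19): write x = 41 + 140·t and require 41 + 140·t ≡ 13 (mod 19), i.e. 140·t ≡ 13 − 41 ≡ 10 (mod 19). Since 140^(−1) ≡ 11 (mod 19) (140 ≡ 7 (mod 19)), t ≡ 11·10 ≡ 15 (mod 19). So x ≡ 41 + 140·15 = 2141 (mod 2660).
Unique solution in [0, 2660): x = 2141.

Final answer: x ≡ 2141 (mod 2660); the representative in [0, 2660) is 2141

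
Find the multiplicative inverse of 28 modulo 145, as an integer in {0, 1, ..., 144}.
Apply the extended Euclidean algorithm to (145, 28), tracking rows (r, s, t) with s·145 + t·28 = r. Each division r_prev = q·r_cur + r_new produces the new row as (previous row) − q·(current row):
  row A: (145, 1, 0)   [1·145 + 0·28 = 145]
  row B: (28, 0, 1)   [0·145 + 1·28 = 28]
  145 = 5·28 + 5   → row C = row A − 5·row B = (5, 1, −5)   [check: 1·145 − 5·28 = 5]
  28 = 5·5 + 3   → row D = row B − 5·row C = (3, −5, 26)   [check: −5·145 + 26·28 = 3]
  5 = 1·3 + 2   → row E = row C − 1·row D = (2, 6, −31)   [check: 6·145 − 31·28 = 2]
  3 = 1·2 + 1   → row F = row D − 1·row E = (1, −11, 57)   [check: −11·145 + 57·28 = 1]
  2 = 2·1 + 0   → remainder 0, stop. gcd = 1 (last nonzero row F).
The gcd is 1, so 28 is invertible mod 145. The last nonzero row gives −11·145 + 57·28 = 1, so t = 57. So 28^(−1) ≡ 57 (mod 145). Verify: 28 · 57 = 1596 ≡ 1 (mod 145). ✓

Final answer: 28^(−1) ≡ 57 (mod 145)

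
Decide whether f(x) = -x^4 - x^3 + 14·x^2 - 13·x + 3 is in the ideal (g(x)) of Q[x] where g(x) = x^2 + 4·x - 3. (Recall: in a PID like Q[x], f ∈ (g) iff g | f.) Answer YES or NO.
In Q[x] the ideal (g) consists of all multiples of g, so f ∈ (g) iff g | f, i.e. iff the remainder of f on division by g is 0. Divide f by g (g is monic, so eliminate the leading term of the running remainder at each step):
  leading term -x^4: subtract (-x^2)·g(x) = -x^4 - 4·x^3 + 3·x^2, leaving 3·x^3 + 11·x^2 - 13·x + 3
  leading term 3·x^3: subtract (3·x)·g(x) = 3·x^3 + 12·x^2 - 9·x, leaving -x^2 - 4·x + 3
  leading term -x^2: subtract (-1)·g(x) = -x^2 - 4·x + 3, leaving 0
The remainder is 0, so f(x) = g(x) · h(x) with h(x) = -x^2 + 3·x - 1. Hence g | f, i.e. f ∈ (g).

Final answer: YES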